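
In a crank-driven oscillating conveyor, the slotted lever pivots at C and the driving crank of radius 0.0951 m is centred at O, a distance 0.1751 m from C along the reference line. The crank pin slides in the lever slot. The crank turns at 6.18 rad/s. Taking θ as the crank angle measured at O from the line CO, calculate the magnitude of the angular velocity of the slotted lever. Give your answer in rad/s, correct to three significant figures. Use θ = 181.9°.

7.32

ω = 6.18 rad/s
Crank pin A relative to C: A = (d + r cosθ, r sinθ); lever angle φ = atan2(r sinθ, d + r cosθ).
Differentiating tanφ: φ̇ = rω(d cosθ + r)/(d² + r² + 2dr cosθ).
d² + r² + 2dr cosθ = |CA|² = 0.00641831 m²;  d cosθ + r = -0.079904 m.
|ω_lever| = |0.0951·6.18·-0.079904| / 0.00641831 = 7.3167 rad/s.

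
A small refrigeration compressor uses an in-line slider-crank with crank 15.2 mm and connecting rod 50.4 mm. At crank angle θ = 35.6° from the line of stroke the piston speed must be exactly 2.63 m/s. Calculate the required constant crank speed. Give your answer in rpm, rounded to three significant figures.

For an in-line slider-crank, |v_piston| = rω|sinθ|·[1 + r cosθ/√(L² − r² sin²θ)].
With r = 0.0152 m, L = 0.0504 m, θ = 35.6°: the bracketed kinematic factor |dx/dθ| = 0.011052 m.
ω = v/|dx/dθ| = 2.63/0.011052 = 237.96 rad/s.
N = 60ω/(2π) = 2272.3 rpm.

2270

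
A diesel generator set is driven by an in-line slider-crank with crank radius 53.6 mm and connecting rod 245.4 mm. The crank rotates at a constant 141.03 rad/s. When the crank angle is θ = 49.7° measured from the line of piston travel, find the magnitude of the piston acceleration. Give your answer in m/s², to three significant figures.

ω = 141 rad/s
x(θ) = r cosθ + √(L² − r² sin²θ); with ω constant, a = ω²·d²x/dθ².
d²x/dθ² = −r cosθ − r²(cos2θ)/√u − r⁴ sin²2θ/(4u^{3/2}),  u = L² − r² sin²θ = 0.0585501 m².
Substituting r = 0.0536 m, L = 0.2454 m, θ = 49.7°: d²x/dθ² = -0.032871 m.
a = ω²·d²x/dθ² = (141)²·(-0.032871) = -653.78 m/s²;  |a| = 653.78 m/s².

654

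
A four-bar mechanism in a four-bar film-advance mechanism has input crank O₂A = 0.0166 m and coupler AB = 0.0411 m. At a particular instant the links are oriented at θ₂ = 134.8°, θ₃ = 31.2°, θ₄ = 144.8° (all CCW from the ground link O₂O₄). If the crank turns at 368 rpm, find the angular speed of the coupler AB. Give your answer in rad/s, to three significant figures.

2.95

ω₂ = 38.54 rad/s (from 368 rpm).
Differentiating the loop-closure r₂e^{iθ₂}+r₃e^{iθ₃}=r₁+r₄e^{iθ₄} gives r₂ω₂e^{iθ₂}+r₃ω₃e^{iθ₃}=r₄ω₄e^{iθ₄}.
Eliminating the other unknown: ω₃ = r₂ω₂ sin(θ₄−θ₂) / [r₃ sin(θ₃−θ₄)].
Numerator sine = +0.17365; denominator sine = -0.91636.
Result = 0.0166·38.54·(+0.17365) / (0.0411·(-0.91636)) = -2.9495 rad/s; magnitude 2.9495 rad/s.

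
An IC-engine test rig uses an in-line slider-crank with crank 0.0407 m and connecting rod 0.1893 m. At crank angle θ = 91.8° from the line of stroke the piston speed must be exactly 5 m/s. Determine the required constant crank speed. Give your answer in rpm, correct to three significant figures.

For an in-line slider-crank, |v_piston| = rω|sinθ|·[1 + r cosθ/√(L² − r² sin²θ)].
With r = 0.0407 m, L = 0.1893 m, θ = 91.8°: the bracketed kinematic factor |dx/dθ| = 0.040399 m.
ω = v/|dx/dθ| = 5/0.040399 = 123.77 rad/s.
N = 60ω/(2π) = 1181.9 rpm.

1180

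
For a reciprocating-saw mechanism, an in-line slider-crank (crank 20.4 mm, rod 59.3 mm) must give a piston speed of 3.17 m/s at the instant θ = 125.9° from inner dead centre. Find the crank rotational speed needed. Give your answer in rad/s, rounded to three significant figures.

For an in-line slider-crank, |v_piston| = rω|sinθ|·[1 + r cosθ/√(L² − r² sin²θ)].
With r = 0.0204 m, L = 0.0593 m, θ = 125.9°: the bracketed kinematic factor |dx/dθ| = 0.013054 m.
ω = v/|dx/dθ| = 3.17/0.013054 = 242.84 rad/s.

243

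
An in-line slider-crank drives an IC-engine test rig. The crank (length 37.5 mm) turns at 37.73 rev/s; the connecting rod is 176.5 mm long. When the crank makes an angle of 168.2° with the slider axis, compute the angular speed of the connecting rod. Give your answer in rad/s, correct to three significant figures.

49.4

ω = 237.1 rad/s (converted from 37.73 rev/s).
The rod makes angle φ with the slider axis where L sinφ = r sinθ; differentiating, L cosφ·φ̇ = r ω cosθ.
L cosφ = √(L² − r² sin²θ) = 0.17633 m.
|ω_rod| = r ω |cosθ| / √(L² − r² sin²θ) = 0.0375·237.1·0.97887/0.17633 = 49.35 rad/s.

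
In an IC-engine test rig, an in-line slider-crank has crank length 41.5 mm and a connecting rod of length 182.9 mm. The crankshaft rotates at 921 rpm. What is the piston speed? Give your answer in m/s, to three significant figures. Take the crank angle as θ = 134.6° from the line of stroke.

ω = 2π·921/60 = 96.45 rad/s
For an in-line slider-crank, x = r cosθ + √(L² − r² sin²θ), so v = −rω sinθ·[1 + r cosθ/√(L² − r² sin²θ)].
With r = 0.0415 m, L = 0.1829 m, θ = 134.6°: √(L² − r² sin²θ) = 0.1805 m.
v = −0.0415·96.45·0.71203·[1 + 0.0415·-0.70215/0.1805] = -2.3898 m/s.
|v| = 2.3898 m/s.

2.39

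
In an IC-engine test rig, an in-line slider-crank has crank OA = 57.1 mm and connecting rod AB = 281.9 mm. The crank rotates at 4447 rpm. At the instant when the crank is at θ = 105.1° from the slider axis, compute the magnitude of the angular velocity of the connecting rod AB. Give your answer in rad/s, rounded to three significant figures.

ω = 465.7 rad/s (converted from 4447 rpm).
The rod makes angle φ with the slider axis where L sinφ = r sinθ; differentiating, L cosφ·φ̇ = r ω cosθ.
L cosφ = √(L² − r² sin²θ) = 0.27646 m.
|ω_rod| = r ω |cosθ| / √(L² − r² sin²θ) = 0.0571·465.7·0.26050/0.27646 = 25.056 rad/s.

25.1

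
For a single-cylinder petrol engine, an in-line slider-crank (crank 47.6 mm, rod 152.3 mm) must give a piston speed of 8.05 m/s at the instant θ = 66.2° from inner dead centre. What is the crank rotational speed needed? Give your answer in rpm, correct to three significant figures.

For an in-line slider-crank, |v_piston| = rω|sinθ|·[1 + r cosθ/√(L² − r² sin²θ)].
With r = 0.0476 m, L = 0.1523 m, θ = 66.2°: the bracketed kinematic factor |dx/dθ| = 0.049284 m.
ω = v/|dx/dθ| = 8.05/0.049284 = 163.34 rad/s.
N = 60ω/(2π) = 1559.8 rpm.

1560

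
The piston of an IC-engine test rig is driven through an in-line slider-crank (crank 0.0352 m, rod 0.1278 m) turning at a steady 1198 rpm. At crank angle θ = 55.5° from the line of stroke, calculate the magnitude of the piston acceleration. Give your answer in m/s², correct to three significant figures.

ω = 2π·1198/60 = 125.5 rad/s
x(θ) = r cosθ + √(L² − r² sin²θ); with ω constant, a = ω²·d²x/dθ².
d²x/dθ² = −r cosθ − r²(cos2θ)/√u − r⁴ sin²2θ/(4u^{3/2}),  u = L² − r² sin²θ = 0.0154913 m².
Substituting r = 0.0352 m, L = 0.1278 m, θ = 55.5°: d²x/dθ² = -0.016543 m.
a = ω²·d²x/dθ² = (125.5)²·(-0.016543) = -260.37 m/s²;  |a| = 260.37 m/s².

260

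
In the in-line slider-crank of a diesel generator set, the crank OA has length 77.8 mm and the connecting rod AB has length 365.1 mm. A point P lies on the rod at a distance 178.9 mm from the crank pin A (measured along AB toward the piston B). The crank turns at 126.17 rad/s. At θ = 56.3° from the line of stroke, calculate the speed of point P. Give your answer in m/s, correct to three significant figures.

ω = 126.2 rad/s.  Crank-pin speed |V_A| = rω = 9.816 m/s, perpendicular to OA.
Rod angle: sinφ = −(r/L) sinθ ⇒ φ = -10.212°; ω_rod = −rω cosθ/√(L²−r²sin²θ) = -15.158 rad/s.
V_P = V_A + ω_rod × AP, with AP = 0.1789 m along the rod.
Components: V_Px = −rω sinθ − a·ω_rod·sinφ = -8.6472 m/s;  V_Py = rω cosθ + a·ω_rod·cosφ = +2.7776 m/s.
|V_P| = √(V_Px² + V_Py²) = 9.0824 m/s.

9.08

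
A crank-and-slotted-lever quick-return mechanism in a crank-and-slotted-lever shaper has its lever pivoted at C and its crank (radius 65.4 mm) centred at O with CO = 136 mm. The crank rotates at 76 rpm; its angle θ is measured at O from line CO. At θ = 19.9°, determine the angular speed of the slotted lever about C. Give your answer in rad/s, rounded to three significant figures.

2.55

ω = 7.959 rad/s (from 76 rpm).
Crank pin A relative to C: A = (d + r cosθ, r sinθ); lever angle φ = atan2(r sinθ, d + r cosθ).
Differentiating tanφ: φ̇ = rω(d cosθ + r)/(d² + r² + 2dr cosθ).
d² + r² + 2dr cosθ = |CA|² = 0.0394998 m²;  d cosθ + r = +0.19328 m.
|ω_lever| = |0.0654·7.959·+0.19328| / 0.0394998 = 2.5469 rad/s.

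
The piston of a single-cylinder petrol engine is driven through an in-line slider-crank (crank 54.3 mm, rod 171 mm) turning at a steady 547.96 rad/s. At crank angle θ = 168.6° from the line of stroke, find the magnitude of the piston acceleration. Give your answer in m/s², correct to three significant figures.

11200

ω = 548 rad/s
x(θ) = r cosθ + √(L² − r² sin²θ); with ω constant, a = ω²·d²x/dθ².
d²x/dθ² = −r cosθ − r²(cos2θ)/√u − r⁴ sin²2θ/(4u^{3/2}),  u = L² − r² sin²θ = 0.0291258 m².
Substituting r = 0.0543 m, L = 0.171 m, θ = 168.6°: d²x/dθ² = +0.037236 m.
a = ω²·d²x/dθ² = (548)²·(+0.037236) = +11181 m/s²;  |a| = 11181 m/s².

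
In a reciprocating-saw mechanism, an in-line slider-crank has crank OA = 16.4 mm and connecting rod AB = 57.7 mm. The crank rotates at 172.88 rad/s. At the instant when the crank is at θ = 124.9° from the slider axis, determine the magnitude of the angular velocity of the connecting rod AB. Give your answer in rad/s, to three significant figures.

28.9

ω = 172.9 rad/s
The rod makes angle φ with the slider axis where L sinφ = r sinθ; differentiating, L cosφ·φ̇ = r ω cosθ.
L cosφ = √(L² − r² sin²θ) = 0.05611 m.
|ω_rod| = r ω |cosθ| / √(L² − r² sin²θ) = 0.0164·172.9·0.57215/0.05611 = 28.91 rad/s.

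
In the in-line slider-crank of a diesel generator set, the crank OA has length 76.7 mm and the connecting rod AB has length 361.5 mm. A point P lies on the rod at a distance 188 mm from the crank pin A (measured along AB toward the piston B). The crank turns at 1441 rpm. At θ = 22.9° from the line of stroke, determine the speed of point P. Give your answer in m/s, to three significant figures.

7.13

ω = 150.9 rad/s.  Crank-pin speed |V_A| = rω = 11.574 m/s, perpendicular to OA.
Rod angle: sinφ = −(r/L) sinθ ⇒ φ = -4.736°; ω_rod = −rω cosθ/√(L²−r²sin²θ) = -29.595 rad/s.
V_P = V_A + ω_rod × AP, with AP = 0.188 m along the rod.
Components: V_Px = −rω sinθ − a·ω_rod·sinφ = -4.9631 m/s;  V_Py = rω cosθ + a·ω_rod·cosφ = +5.1171 m/s.
|V_P| = √(V_Px² + V_Py²) = 7.1286 m/s.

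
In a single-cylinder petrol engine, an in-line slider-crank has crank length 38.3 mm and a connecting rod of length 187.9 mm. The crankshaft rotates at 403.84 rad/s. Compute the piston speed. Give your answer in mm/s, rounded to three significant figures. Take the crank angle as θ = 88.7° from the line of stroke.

15500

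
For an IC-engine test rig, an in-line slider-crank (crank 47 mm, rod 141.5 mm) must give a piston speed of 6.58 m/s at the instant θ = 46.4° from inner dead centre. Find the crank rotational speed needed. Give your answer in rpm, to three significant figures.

For an in-line slider-crank, |v_piston| = rω|sinθ|·[1 + r cosθ/√(L² − r² sin²θ)].
With r = 0.047 m, L = 0.1415 m, θ = 46.4°: the bracketed kinematic factor |dx/dθ| = 0.042068 m.
ω = v/|dx/dθ| = 6.58/0.042068 = 156.41 rad/s.
N = 60ω/(2π) = 1493.6 rpm.

1490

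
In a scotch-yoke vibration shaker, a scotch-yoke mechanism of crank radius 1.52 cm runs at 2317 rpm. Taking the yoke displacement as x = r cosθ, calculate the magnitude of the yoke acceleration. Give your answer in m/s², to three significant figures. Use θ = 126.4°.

531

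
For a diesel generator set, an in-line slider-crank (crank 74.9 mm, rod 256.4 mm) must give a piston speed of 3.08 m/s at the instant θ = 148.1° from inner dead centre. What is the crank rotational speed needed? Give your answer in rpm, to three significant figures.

992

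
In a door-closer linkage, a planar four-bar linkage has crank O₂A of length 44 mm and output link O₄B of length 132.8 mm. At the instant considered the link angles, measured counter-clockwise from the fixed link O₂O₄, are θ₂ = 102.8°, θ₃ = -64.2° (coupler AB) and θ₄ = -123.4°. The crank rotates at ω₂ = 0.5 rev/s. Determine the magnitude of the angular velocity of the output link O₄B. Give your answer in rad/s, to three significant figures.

ω₂ = 3.142 rad/s (from 0.5 rev/s).
Differentiating the loop-closure r₂e^{iθ₂}+r₃e^{iθ₃}=r₁+r₄e^{iθ₄} gives r₂ω₂e^{iθ₂}+r₃ω₃e^{iθ₃}=r₄ω₄e^{iθ₄}.
Eliminating the other unknown: ω₄ = r₂ω₂ sin(θ₂−θ₃) / [r₄ sin(θ₄−θ₃)].
Numerator sine = +0.22495; denominator sine = -0.85896.
Result = 0.044·3.142·(+0.22495) / (0.1328·(-0.85896)) = -0.2726 rad/s; magnitude 0.2726 rad/s.

0.273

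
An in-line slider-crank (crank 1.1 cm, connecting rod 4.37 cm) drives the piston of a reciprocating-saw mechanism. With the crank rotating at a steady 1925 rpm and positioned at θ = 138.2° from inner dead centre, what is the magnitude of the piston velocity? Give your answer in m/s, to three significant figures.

1.20

ω = 2π·1925/60 = 201.6 rad/s
For an in-line slider-crank, x = r cosθ + √(L² − r² sin²θ), so v = −rω sinθ·[1 + r cosθ/√(L² − r² sin²θ)].
With r = 0.011 m, L = 0.0437 m, θ = 138.2°: √(L² − r² sin²θ) = 0.043081 m.
v = −0.011·201.6·0.66653·[1 + 0.011·-0.74548/0.043081] = -1.1967 m/s.
|v| = 1.1967 m/s.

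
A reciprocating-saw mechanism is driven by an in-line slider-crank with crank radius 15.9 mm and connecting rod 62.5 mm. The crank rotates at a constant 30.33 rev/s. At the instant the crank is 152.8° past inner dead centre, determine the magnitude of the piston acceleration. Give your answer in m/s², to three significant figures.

ω = 2π·30.3 = 190.6 rad/s
x(θ) = r cosθ + √(L² − r² sin²θ); with ω constant, a = ω²·d²x/dθ².
d²x/dθ² = −r cosθ − r²(cos2θ)/√u − r⁴ sin²2θ/(4u^{3/2}),  u = L² − r² sin²θ = 0.00385343 m².
Substituting r = 0.0159 m, L = 0.0625 m, θ = 152.8°: d²x/dθ² = +0.011727 m.
a = ω²·d²x/dθ² = (190.6)²·(+0.011727) = +425.88 m/s²;  |a| = 425.88 m/s².

426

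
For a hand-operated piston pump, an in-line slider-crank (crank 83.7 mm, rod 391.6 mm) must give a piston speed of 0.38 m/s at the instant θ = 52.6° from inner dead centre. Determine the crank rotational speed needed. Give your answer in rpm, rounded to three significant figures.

For an in-line slider-crank, |v_piston| = rω|sinθ|·[1 + r cosθ/√(L² − r² sin²θ)].
With r = 0.0837 m, L = 0.3916 m, θ = 52.6°: the bracketed kinematic factor |dx/dθ| = 0.075252 m.
ω = v/|dx/dθ| = 0.38/0.075252 = 5.0497 rad/s.
N = 60ω/(2π) = 48.221 rpm.

48.2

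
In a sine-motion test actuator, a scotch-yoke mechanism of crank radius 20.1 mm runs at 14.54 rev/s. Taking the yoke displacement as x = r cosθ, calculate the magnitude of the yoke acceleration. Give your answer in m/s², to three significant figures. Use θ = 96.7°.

ω = 91.36 rad/s (from 14.54 rev/s).
x = r cosθ ⇒ ẍ = −rω² cosθ (ω constant).
|a| = rω²|cosθ| = 0.0201·(91.36)²·|cos 96.7°| = 19.573 m/s².

19.6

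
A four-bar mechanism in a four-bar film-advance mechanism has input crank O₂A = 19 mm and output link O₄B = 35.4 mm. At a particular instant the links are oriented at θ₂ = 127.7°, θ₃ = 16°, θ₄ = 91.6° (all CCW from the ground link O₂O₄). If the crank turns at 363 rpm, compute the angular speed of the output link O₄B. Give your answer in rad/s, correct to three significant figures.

ω₂ = 38.01 rad/s (from 363 rpm).
Differentiating the loop-closure r₂e^{iθ₂}+r₃e^{iθ₃}=r₁+r₄e^{iθ₄} gives r₂ω₂e^{iθ₂}+r₃ω₃e^{iθ₃}=r₄ω₄e^{iθ₄}.
Eliminating the other unknown: ω₄ = r₂ω₂ sin(θ₂−θ₃) / [r₄ sin(θ₄−θ₃)].
Numerator sine = +0.92913; denominator sine = +0.96858.
Result = 0.019·38.01·(+0.92913) / (0.0354·(+0.96858)) = +19.572 rad/s; magnitude 19.572 rad/s.

19.6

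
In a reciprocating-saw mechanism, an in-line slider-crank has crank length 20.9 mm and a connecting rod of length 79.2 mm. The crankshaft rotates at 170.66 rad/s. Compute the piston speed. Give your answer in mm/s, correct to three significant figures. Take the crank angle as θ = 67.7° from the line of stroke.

3640

ω = 170.7 rad/s
For an in-line slider-crank, x = r cosθ + √(L² − r² sin²θ), so v = −rω sinθ·[1 + r cosθ/√(L² − r² sin²θ)].
With r = 0.0209 m, L = 0.0792 m, θ = 67.7°: √(L² − r² sin²θ) = 0.076803 m.
v = −0.0209·170.7·0.92521·[1 + 0.0209·0.37946/0.076803] = -3.6408 m/s.
|v| = 3.6408 m/s = 3640.8 mm/s.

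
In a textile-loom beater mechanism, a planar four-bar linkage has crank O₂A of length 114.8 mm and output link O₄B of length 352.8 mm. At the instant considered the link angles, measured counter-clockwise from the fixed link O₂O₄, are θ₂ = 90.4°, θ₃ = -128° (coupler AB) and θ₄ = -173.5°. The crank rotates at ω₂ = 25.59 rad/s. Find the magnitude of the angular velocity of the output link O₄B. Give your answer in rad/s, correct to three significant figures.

7.25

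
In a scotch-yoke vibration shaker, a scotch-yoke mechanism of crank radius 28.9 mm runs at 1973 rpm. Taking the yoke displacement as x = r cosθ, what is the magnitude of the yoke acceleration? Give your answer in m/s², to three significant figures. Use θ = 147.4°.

1040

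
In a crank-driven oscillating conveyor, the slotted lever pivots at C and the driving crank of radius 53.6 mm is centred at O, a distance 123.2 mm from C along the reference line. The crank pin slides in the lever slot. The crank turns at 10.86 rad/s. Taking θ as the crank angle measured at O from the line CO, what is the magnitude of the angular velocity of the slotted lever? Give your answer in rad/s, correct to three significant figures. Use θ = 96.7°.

1.38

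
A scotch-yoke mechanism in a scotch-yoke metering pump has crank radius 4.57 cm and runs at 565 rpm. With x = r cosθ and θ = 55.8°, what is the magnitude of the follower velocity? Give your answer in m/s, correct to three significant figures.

2.24

ω = 59.17 rad/s (from 565 rpm).
x = r cosθ ⇒ ẋ = −rω sinθ.
|v| = rω|sinθ| = 0.0457·59.17·|sin 55.8°| = 2.2364 m/s.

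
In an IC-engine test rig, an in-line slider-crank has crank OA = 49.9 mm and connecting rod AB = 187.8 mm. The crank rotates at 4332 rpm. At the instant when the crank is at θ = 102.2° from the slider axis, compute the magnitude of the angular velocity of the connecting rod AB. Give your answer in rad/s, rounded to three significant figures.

26.4

ω = 453.6 rad/s (converted from 4332 rpm).
The rod makes angle φ with the slider axis where L sinφ = r sinθ; differentiating, L cosφ·φ̇ = r ω cosθ.
L cosφ = √(L² − r² sin²θ) = 0.18136 m.
|ω_rod| = r ω |cosθ| / √(L² − r² sin²θ) = 0.0499·453.6·0.21132/0.18136 = 26.378 rad/s.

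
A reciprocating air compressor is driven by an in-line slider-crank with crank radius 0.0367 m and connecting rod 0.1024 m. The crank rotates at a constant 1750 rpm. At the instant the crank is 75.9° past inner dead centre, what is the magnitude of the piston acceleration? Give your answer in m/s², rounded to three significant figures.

111

ω = 2π·1750/60 = 183.3 rad/s
x(θ) = r cosθ + √(L² − r² sin²θ); with ω constant, a = ω²·d²x/dθ².
d²x/dθ² = −r cosθ − r²(cos2θ)/√u − r⁴ sin²2θ/(4u^{3/2}),  u = L² − r² sin²θ = 0.00921881 m².
Substituting r = 0.0367 m, L = 0.1024 m, θ = 75.9°: d²x/dθ² = +0.0033078 m.
a = ω²·d²x/dθ² = (183.3)²·(+0.0033078) = +111.09 m/s²;  |a| = 111.09 m/s².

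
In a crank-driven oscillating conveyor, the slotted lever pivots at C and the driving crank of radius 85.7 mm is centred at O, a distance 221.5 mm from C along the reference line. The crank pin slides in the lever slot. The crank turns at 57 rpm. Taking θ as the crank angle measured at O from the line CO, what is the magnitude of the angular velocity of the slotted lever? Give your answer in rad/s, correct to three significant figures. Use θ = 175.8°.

3.73

ω = 5.969 rad/s (from 57 rpm).
Crank pin A relative to C: A = (d + r cosθ, r sinθ); lever angle φ = atan2(r sinθ, d + r cosθ).
Differentiating tanφ: φ̇ = rω(d cosθ + r)/(d² + r² + 2dr cosθ).
d² + r² + 2dr cosθ = |CA|² = 0.0185436 m²;  d cosθ + r = -0.13521 m.
|ω_lever| = |0.0857·5.969·-0.13521| / 0.0185436 = 3.7298 rad/s.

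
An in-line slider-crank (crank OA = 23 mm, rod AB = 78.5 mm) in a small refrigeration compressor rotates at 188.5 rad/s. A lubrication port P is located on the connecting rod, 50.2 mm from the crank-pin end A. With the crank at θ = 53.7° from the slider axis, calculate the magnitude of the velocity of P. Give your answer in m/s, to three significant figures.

ω = 188.5 rad/s.  Crank-pin speed |V_A| = rω = 4.3355 m/s, perpendicular to OA.
Rod angle: sinφ = −(r/L) sinθ ⇒ φ = -13.658°; ω_rod = −rω cosθ/√(L²−r²sin²θ) = -33.648 rad/s.
V_P = V_A + ω_rod × AP, with AP = 0.0502 m along the rod.
Components: V_Px = −rω sinθ − a·ω_rod·sinφ = -3.893 m/s;  V_Py = rω cosθ + a·ω_rod·cosφ = +0.92531 m/s.
|V_P| = √(V_Px² + V_Py²) = 4.0014 m/s.

4.00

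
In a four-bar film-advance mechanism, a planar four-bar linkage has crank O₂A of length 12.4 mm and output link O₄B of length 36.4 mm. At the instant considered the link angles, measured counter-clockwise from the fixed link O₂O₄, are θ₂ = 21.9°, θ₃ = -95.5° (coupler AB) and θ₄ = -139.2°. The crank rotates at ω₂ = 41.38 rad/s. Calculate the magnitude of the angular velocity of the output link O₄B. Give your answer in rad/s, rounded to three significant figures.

ω₂ = 41.38 rad/s
Differentiating the loop-closure r₂e^{iθ₂}+r₃e^{iθ₃}=r₁+r₄e^{iθ₄} gives r₂ω₂e^{iθ₂}+r₃ω₃e^{iθ₃}=r₄ω₄e^{iθ₄}.
Eliminating the other unknown: ω₄ = r₂ω₂ sin(θ₂−θ₃) / [r₄ sin(θ₄−θ₃)].
Numerator sine = +0.88782; denominator sine = -0.69088.
Result = 0.0124·41.38·(+0.88782) / (0.0364·(-0.69088)) = -18.115 rad/s; magnitude 18.115 rad/s.

18.1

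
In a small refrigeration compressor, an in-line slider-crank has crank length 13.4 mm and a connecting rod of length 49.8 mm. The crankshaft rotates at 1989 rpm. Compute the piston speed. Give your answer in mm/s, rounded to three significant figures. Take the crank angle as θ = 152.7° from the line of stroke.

ω = 2π·1989/60 = 208.3 rad/s
For an in-line slider-crank, x = r cosθ + √(L² − r² sin²θ), so v = −rω sinθ·[1 + r cosθ/√(L² − r² sin²θ)].
With r = 0.0134 m, L = 0.0498 m, θ = 152.7°: √(L² − r² sin²θ) = 0.049419 m.
v = −0.0134·208.3·0.45865·[1 + 0.0134·-0.88862/0.049419] = -0.97167 m/s.
|v| = 0.97167 m/s = 971.67 mm/s.

972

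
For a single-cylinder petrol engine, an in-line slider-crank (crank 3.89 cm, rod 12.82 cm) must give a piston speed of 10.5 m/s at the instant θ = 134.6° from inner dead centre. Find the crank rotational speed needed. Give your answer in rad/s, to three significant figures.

485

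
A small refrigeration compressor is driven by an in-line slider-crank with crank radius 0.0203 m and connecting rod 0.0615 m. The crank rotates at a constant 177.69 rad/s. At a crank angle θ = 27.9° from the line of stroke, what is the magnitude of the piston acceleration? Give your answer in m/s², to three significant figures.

ω = 177.7 rad/s
x(θ) = r cosθ + √(L² − r² sin²θ); with ω constant, a = ω²·d²x/dθ².
d²x/dθ² = −r cosθ − r²(cos2θ)/√u − r⁴ sin²2θ/(4u^{3/2}),  u = L² − r² sin²θ = 0.00369202 m².
Substituting r = 0.0203 m, L = 0.0615 m, θ = 27.9°: d²x/dθ² = -0.021882 m.
a = ω²·d²x/dθ² = (177.7)²·(-0.021882) = -690.9 m/s²;  |a| = 690.9 m/s².

691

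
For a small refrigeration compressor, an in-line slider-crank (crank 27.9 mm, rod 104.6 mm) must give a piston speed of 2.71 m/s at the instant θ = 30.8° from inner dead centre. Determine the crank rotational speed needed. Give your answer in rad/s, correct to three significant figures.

154

For an in-line slider-crank, |v_piston| = rω|sinθ|·[1 + r cosθ/√(L² − r² sin²θ)].
With r = 0.0279 m, L = 0.1046 m, θ = 30.8°: the bracketed kinematic factor |dx/dθ| = 0.01759 m.
ω = v/|dx/dθ| = 2.71/0.01759 = 154.06 rad/s.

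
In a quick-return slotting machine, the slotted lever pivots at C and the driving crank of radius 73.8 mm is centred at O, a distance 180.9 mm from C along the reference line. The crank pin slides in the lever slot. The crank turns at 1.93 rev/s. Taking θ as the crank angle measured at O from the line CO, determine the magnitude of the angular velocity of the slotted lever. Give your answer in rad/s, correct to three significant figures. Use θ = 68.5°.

2.61

ω = 12.13 rad/s (from 1.93 rev/s).
Crank pin A relative to C: A = (d + r cosθ, r sinθ); lever angle φ = atan2(r sinθ, d + r cosθ).
Differentiating tanφ: φ̇ = rω(d cosθ + r)/(d² + r² + 2dr cosθ).
d² + r² + 2dr cosθ = |CA|² = 0.0479571 m²;  d cosθ + r = +0.1401 m.
|ω_lever| = |0.0738·12.13·+0.1401| / 0.0479571 = 2.6144 rad/s.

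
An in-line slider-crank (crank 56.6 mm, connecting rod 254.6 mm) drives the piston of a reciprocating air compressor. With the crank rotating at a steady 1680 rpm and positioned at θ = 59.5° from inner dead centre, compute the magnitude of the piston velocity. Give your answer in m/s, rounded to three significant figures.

ω = 2π·1680/60 = 175.9 rad/s
For an in-line slider-crank, x = r cosθ + √(L² − r² sin²θ), so v = −rω sinθ·[1 + r cosθ/√(L² − r² sin²θ)].
With r = 0.0566 m, L = 0.2546 m, θ = 59.5°: √(L² − r² sin²θ) = 0.24989 m.
v = −0.0566·175.9·0.86163·[1 + 0.0566·0.50754/0.24989] = -9.5661 m/s.
|v| = 9.5661 m/s.

9.57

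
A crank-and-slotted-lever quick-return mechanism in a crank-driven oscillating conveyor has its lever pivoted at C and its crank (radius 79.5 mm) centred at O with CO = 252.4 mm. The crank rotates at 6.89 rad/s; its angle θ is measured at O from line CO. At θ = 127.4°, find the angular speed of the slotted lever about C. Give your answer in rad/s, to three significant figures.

0.886

ω = 6.89 rad/s
Crank pin A relative to C: A = (d + r cosθ, r sinθ); lever angle φ = atan2(r sinθ, d + r cosθ).
Differentiating tanφ: φ̇ = rω(d cosθ + r)/(d² + r² + 2dr cosθ).
d² + r² + 2dr cosθ = |CA|² = 0.045651 m²;  d cosθ + r = -0.073802 m.
|ω_lever| = |0.0795·6.89·-0.073802| / 0.045651 = 0.88553 rad/s.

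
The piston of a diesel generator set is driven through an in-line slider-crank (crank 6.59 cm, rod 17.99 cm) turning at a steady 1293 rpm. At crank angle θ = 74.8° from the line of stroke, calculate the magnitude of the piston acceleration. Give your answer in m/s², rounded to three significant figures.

86.7

ω = 2π·1293/60 = 135.4 rad/s
x(θ) = r cosθ + √(L² − r² sin²θ); with ω constant, a = ω²·d²x/dθ².
d²x/dθ² = −r cosθ − r²(cos2θ)/√u − r⁴ sin²2θ/(4u^{3/2}),  u = L² − r² sin²θ = 0.0283197 m².
Substituting r = 0.0659 m, L = 0.1799 m, θ = 74.8°: d²x/dθ² = +0.0047267 m.
a = ω²·d²x/dθ² = (135.4)²·(+0.0047267) = +86.659 m/s²;  |a| = 86.659 m/s².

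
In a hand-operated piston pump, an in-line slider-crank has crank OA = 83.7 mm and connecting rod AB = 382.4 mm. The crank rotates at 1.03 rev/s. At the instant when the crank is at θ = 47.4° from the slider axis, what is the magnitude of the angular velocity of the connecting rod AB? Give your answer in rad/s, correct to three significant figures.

ω = 6.472 rad/s (converted from 1.03 rev/s).
The rod makes angle φ with the slider axis where L sinφ = r sinθ; differentiating, L cosφ·φ̇ = r ω cosθ.
L cosφ = √(L² − r² sin²θ) = 0.3774 m.
|ω_rod| = r ω |cosθ| / √(L² − r² sin²θ) = 0.0837·6.472·0.67688/0.3774 = 0.97151 rad/s.

0.972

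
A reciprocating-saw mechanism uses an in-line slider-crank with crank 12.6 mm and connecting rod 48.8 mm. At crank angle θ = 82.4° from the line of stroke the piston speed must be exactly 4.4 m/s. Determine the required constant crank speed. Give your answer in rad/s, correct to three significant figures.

340

For an in-line slider-crank, |v_piston| = rω|sinθ|·[1 + r cosθ/√(L² − r² sin²θ)].
With r = 0.0126 m, L = 0.0488 m, θ = 82.4°: the bracketed kinematic factor |dx/dθ| = 0.01293 m.
ω = v/|dx/dθ| = 4.4/0.01293 = 340.28 rad/s.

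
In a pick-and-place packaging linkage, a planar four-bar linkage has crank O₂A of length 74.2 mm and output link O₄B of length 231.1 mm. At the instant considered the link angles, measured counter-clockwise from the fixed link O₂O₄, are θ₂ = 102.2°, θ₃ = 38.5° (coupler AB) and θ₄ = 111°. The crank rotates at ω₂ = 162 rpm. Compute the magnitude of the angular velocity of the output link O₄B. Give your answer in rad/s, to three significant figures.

5.12

ω₂ = 16.96 rad/s (from 162 rpm).
Differentiating the loop-closure r₂e^{iθ₂}+r₃e^{iθ₃}=r₁+r₄e^{iθ₄} gives r₂ω₂e^{iθ₂}+r₃ω₃e^{iθ₃}=r₄ω₄e^{iθ₄}.
Eliminating the other unknown: ω₄ = r₂ω₂ sin(θ₂−θ₃) / [r₄ sin(θ₄−θ₃)].
Numerator sine = +0.89649; denominator sine = +0.95372.
Result = 0.0742·16.96·(+0.89649) / (0.2311·(+0.95372)) = +5.12 rad/s; magnitude 5.12 rad/s.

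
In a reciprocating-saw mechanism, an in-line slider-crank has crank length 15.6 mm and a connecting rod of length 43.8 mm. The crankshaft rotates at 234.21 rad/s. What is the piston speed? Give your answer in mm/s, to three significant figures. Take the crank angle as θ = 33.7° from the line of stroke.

2640

ω = 234.2 rad/s
For an in-line slider-crank, x = r cosθ + √(L² − r² sin²θ), so v = −rω sinθ·[1 + r cosθ/√(L² − r² sin²θ)].
With r = 0.0156 m, L = 0.0438 m, θ = 33.7°: √(L² − r² sin²θ) = 0.042936 m.
v = −0.0156·234.2·0.55484·[1 + 0.0156·0.83195/0.042936] = -2.64 m/s.
|v| = 2.64 m/s = 2640 mm/s.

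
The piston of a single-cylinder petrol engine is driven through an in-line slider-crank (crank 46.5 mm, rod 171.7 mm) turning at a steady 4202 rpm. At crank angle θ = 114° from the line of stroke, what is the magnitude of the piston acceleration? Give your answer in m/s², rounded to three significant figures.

ω = 2π·4202/60 = 440 rad/s
x(θ) = r cosθ + √(L² − r² sin²θ); with ω constant, a = ω²·d²x/dθ².
d²x/dθ² = −r cosθ − r²(cos2θ)/√u − r⁴ sin²2θ/(4u^{3/2}),  u = L² − r² sin²θ = 0.0276764 m².
Substituting r = 0.0465 m, L = 0.1717 m, θ = 114°: d²x/dθ² = +0.02747 m.
a = ω²·d²x/dθ² = (440)²·(+0.02747) = +5319 m/s²;  |a| = 5319 m/s².

5320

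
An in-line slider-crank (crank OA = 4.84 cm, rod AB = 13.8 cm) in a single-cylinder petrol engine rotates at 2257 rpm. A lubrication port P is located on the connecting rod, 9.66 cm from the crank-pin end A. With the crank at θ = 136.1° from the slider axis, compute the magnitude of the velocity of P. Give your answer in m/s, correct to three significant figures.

6.94

ω = 236.4 rad/s.  Crank-pin speed |V_A| = rω = 11.439 m/s, perpendicular to OA.
Rod angle: sinφ = −(r/L) sinθ ⇒ φ = -14.075°; ω_rod = −rω cosθ/√(L²−r²sin²θ) = +61.579 rad/s.
V_P = V_A + ω_rod × AP, with AP = 0.0966 m along the rod.
Components: V_Px = −rω sinθ − a·ω_rod·sinφ = -6.4855 m/s;  V_Py = rω cosθ + a·ω_rod·cosφ = -2.4728 m/s.
|V_P| = √(V_Px² + V_Py²) = 6.9409 m/s.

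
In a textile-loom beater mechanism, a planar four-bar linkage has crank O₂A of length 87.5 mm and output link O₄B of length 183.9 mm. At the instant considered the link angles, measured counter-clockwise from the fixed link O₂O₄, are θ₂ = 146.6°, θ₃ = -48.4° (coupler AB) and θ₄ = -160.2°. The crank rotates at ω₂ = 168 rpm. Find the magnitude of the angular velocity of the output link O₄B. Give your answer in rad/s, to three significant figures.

2.33

ω₂ = 17.59 rad/s (from 168 rpm).
Differentiating the loop-closure r₂e^{iθ₂}+r₃e^{iθ₃}=r₁+r₄e^{iθ₄} gives r₂ω₂e^{iθ₂}+r₃ω₃e^{iθ₃}=r₄ω₄e^{iθ₄}.
Eliminating the other unknown: ω₄ = r₂ω₂ sin(θ₂−θ₃) / [r₄ sin(θ₄−θ₃)].
Numerator sine = -0.25882; denominator sine = -0.92849.
Result = 0.0875·17.59·(-0.25882) / (0.1839·(-0.92849)) = +2.3334 rad/s; magnitude 2.3334 rad/s.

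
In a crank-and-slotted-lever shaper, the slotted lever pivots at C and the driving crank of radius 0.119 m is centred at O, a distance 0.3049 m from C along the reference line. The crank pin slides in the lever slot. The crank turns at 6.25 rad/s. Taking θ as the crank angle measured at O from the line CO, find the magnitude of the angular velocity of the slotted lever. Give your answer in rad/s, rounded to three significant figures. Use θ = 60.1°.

ω = 6.25 rad/s
Crank pin A relative to C: A = (d + r cosθ, r sinθ); lever angle φ = atan2(r sinθ, d + r cosθ).
Differentiating tanφ: φ̇ = rω(d cosθ + r)/(d² + r² + 2dr cosθ).
d² + r² + 2dr cosθ = |CA|² = 0.143298 m²;  d cosθ + r = +0.27099 m.
|ω_lever| = |0.119·6.25·+0.27099| / 0.143298 = 1.4065 rad/s.

1.41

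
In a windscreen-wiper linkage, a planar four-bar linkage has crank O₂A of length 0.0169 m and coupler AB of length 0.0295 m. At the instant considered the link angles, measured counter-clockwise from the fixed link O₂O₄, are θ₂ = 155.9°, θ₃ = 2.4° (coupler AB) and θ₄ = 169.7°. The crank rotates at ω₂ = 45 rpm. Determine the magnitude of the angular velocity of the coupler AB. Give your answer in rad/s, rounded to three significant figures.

2.93

ω₂ = 4.712 rad/s (from 45 rpm).
Differentiating the loop-closure r₂e^{iθ₂}+r₃e^{iθ₃}=r₁+r₄e^{iθ₄} gives r₂ω₂e^{iθ₂}+r₃ω₃e^{iθ₃}=r₄ω₄e^{iθ₄}.
Eliminating the other unknown: ω₃ = r₂ω₂ sin(θ₄−θ₂) / [r₃ sin(θ₃−θ₄)].
Numerator sine = +0.23853; denominator sine = -0.21985.
Result = 0.0169·4.712·(+0.23853) / (0.0295·(-0.21985)) = -2.9291 rad/s; magnitude 2.9291 rad/s.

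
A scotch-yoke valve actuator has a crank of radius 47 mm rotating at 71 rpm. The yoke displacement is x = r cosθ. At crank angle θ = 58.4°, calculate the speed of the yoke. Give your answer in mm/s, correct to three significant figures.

ω = 7.435 rad/s (from 71 rpm).
x = r cosθ ⇒ ẋ = −rω sinθ.
|v| = rω|sinθ| = 0.047·7.435·|sin 58.4°| = 0.29764 m/s = 297.64 mm/s.

298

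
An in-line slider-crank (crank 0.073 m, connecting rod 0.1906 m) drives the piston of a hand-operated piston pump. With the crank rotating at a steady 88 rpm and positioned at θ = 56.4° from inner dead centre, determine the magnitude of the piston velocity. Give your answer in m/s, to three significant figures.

0.686

ω = 2π·88/60 = 9.215 rad/s
For an in-line slider-crank, x = r cosθ + √(L² − r² sin²θ), so v = −rω sinθ·[1 + r cosθ/√(L² − r² sin²θ)].
With r = 0.073 m, L = 0.1906 m, θ = 56.4°: √(L² − r² sin²θ) = 0.18064 m.
v = −0.073·9.215·0.83292·[1 + 0.073·0.55339/0.18064] = -0.68563 m/s.
|v| = 0.68563 m/s.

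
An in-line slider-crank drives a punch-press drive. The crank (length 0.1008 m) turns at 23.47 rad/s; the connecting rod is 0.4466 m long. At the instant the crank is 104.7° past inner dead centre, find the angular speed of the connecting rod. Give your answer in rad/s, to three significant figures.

ω = 23.47 rad/s
The rod makes angle φ with the slider axis where L sinφ = r sinθ; differentiating, L cosφ·φ̇ = r ω cosθ.
L cosφ = √(L² − r² sin²θ) = 0.43583 m.
|ω_rod| = r ω |cosθ| / √(L² − r² sin²θ) = 0.1008·23.47·0.25376/0.43583 = 1.3775 rad/s.

1.38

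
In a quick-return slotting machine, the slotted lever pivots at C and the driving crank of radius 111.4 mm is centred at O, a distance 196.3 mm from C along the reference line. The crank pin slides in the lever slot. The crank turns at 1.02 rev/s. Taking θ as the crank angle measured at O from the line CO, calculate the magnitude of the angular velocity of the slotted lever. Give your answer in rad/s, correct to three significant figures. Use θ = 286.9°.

ω = 6.409 rad/s (from 1.02 rev/s).
Crank pin A relative to C: A = (d + r cosθ, r sinθ); lever angle φ = atan2(r sinθ, d + r cosθ).
Differentiating tanφ: φ̇ = rω(d cosθ + r)/(d² + r² + 2dr cosθ).
d² + r² + 2dr cosθ = |CA|² = 0.0636577 m²;  d cosθ + r = +0.16846 m.
|ω_lever| = |0.1114·6.409·+0.16846| / 0.0636577 = 1.8894 rad/s.

1.89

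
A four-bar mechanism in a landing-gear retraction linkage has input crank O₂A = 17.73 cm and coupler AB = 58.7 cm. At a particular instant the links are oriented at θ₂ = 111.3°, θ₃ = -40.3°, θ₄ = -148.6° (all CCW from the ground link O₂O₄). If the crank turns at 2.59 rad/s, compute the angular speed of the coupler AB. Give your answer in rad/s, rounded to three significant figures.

0.811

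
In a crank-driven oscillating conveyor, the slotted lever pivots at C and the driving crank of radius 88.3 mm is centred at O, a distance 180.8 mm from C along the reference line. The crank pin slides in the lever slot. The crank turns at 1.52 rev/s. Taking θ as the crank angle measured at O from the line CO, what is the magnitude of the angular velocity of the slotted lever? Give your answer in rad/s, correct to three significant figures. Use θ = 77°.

2.28

ω = 9.55 rad/s (from 1.52 rev/s).
Crank pin A relative to C: A = (d + r cosθ, r sinθ); lever angle φ = atan2(r sinθ, d + r cosθ).
Differentiating tanφ: φ̇ = rω(d cosθ + r)/(d² + r² + 2dr cosθ).
d² + r² + 2dr cosθ = |CA|² = 0.0476681 m²;  d cosθ + r = +0.12897 m.
|ω_lever| = |0.0883·9.55·+0.12897| / 0.0476681 = 2.2817 rad/s.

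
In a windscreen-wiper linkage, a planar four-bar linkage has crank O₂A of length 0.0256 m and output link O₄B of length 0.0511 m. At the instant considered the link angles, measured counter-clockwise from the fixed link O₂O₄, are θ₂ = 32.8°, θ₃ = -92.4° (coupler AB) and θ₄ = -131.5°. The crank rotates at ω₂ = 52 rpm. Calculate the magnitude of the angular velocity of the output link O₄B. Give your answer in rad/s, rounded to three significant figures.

ω₂ = 5.445 rad/s (from 52 rpm).
Differentiating the loop-closure r₂e^{iθ₂}+r₃e^{iθ₃}=r₁+r₄e^{iθ₄} gives r₂ω₂e^{iθ₂}+r₃ω₃e^{iθ₃}=r₄ω₄e^{iθ₄}.
Eliminating the other unknown: ω₄ = r₂ω₂ sin(θ₂−θ₃) / [r₄ sin(θ₄−θ₃)].
Numerator sine = +0.81714; denominator sine = -0.63068.
Result = 0.0256·5.445·(+0.81714) / (0.0511·(-0.63068)) = -3.5346 rad/s; magnitude 3.5346 rad/s.

3.53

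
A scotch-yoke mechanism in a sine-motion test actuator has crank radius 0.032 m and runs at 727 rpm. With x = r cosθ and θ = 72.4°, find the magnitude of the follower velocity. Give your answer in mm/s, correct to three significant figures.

ω = 76.13 rad/s (from 727 rpm).
x = r cosθ ⇒ ẋ = −rω sinθ.
|v| = rω|sinθ| = 0.032·76.13·|sin 72.4°| = 2.3222 m/s = 2322.2 mm/s.

2320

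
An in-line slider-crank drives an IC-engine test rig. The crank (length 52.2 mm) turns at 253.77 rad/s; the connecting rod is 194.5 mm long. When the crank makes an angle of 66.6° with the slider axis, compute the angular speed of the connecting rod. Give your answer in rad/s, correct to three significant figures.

27.9

ω = 253.8 rad/s
The rod makes angle φ with the slider axis where L sinφ = r sinθ; differentiating, L cosφ·φ̇ = r ω cosθ.
L cosφ = √(L² − r² sin²θ) = 0.18851 m.
|ω_rod| = r ω |cosθ| / √(L² − r² sin²θ) = 0.0522·253.8·0.39715/0.18851 = 27.908 rad/s.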